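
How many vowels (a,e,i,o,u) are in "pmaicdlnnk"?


Input: pmaicdlnnk
Checking each character:
  'p' at position 0: consonant
  'm' at position 1: consonant
  'a' at position 2: vowel (running total: 1)
  'i' at position 3: vowel (running total: 2)
  'c' at position 4: consonant
  'd' at position 5: consonant
  'l' at position 6: consonant
  'n' at position 7: consonant
  'n' at position 8: consonant
  'k' at position 9: consonant
Total vowels: 2

2


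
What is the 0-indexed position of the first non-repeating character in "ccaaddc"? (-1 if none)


Input: ccaaddc
Character frequencies:
  'a': 2
  'c': 3
  'd': 2
Scanning left to right for freq == 1:
  Position 0 ('c'): freq=3, skip
  Position 1 ('c'): freq=3, skip
  Position 2 ('a'): freq=2, skip
  Position 3 ('a'): freq=2, skip
  Position 4 ('d'): freq=2, skip
  Position 5 ('d'): freq=2, skip
  Position 6 ('c'): freq=3, skip
  No unique character found => answer = -1

-1


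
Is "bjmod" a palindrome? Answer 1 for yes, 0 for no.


Input: bjmod
Reversed: domjb
  Compare pos 0 ('b') with pos 4 ('d'): MISMATCH
  Compare pos 1 ('j') with pos 3 ('o'): MISMATCH
Result: not a palindrome

0


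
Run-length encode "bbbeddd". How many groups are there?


Input: bbbeddd
Scanning for consecutive runs:
  Group 1: 'b' x 3 (positions 0-2)
  Group 2: 'e' x 1 (positions 3-3)
  Group 3: 'd' x 3 (positions 4-6)
Total groups: 3

3


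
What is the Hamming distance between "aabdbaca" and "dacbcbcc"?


Comparing "aabdbaca" and "dacbcbcc" position by position:
  Position 0: 'a' vs 'd' => differ
  Position 1: 'a' vs 'a' => same
  Position 2: 'b' vs 'c' => differ
  Position 3: 'd' vs 'b' => differ
  Position 4: 'b' vs 'c' => differ
  Position 5: 'a' vs 'b' => differ
  Position 6: 'c' vs 'c' => same
  Position 7: 'a' vs 'c' => differ
Total differences (Hamming distance): 6

6


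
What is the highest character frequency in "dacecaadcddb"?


Input: dacecaadcddb
Character counts:
  'a': 3
  'b': 1
  'c': 3
  'd': 4
  'e': 1
Maximum frequency: 4

4


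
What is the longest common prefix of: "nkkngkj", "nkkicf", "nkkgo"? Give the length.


Words: nkkngkj, nkkicf, nkkgo
  Position 0: all 'n' => match
  Position 1: all 'k' => match
  Position 2: all 'k' => match
  Position 3: ('n', 'i', 'g') => mismatch, stop
LCP = "nkk" (length 3)

3


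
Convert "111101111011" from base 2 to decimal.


Input: "111101111011" in base 2
Positional expansion:
  Digit '1' (value 1) x 2^11 = 2048
  Digit '1' (value 1) x 2^10 = 1024
  Digit '1' (value 1) x 2^9 = 512
  Digit '1' (value 1) x 2^8 = 256
  Digit '0' (value 0) x 2^7 = 0
  Digit '1' (value 1) x 2^6 = 64
  Digit '1' (value 1) x 2^5 = 32
  Digit '1' (value 1) x 2^4 = 16
  Digit '1' (value 1) x 2^3 = 8
  Digit '0' (value 0) x 2^2 = 0
  Digit '1' (value 1) x 2^1 = 2
  Digit '1' (value 1) x 2^0 = 1
Sum = 3963

3963


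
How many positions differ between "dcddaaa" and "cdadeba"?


Comparing "dcddaaa" and "cdadeba" position by position:
  Position 0: 'd' vs 'c' => DIFFER
  Position 1: 'c' vs 'd' => DIFFER
  Position 2: 'd' vs 'a' => DIFFER
  Position 3: 'd' vs 'd' => same
  Position 4: 'a' vs 'e' => DIFFER
  Position 5: 'a' vs 'b' => DIFFER
  Position 6: 'a' vs 'a' => same
Positions that differ: 5

5


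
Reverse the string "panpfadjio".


Input: panpfadjio
Reading characters right to left:
  Position 9: 'o'
  Position 8: 'i'
  Position 7: 'j'
  Position 6: 'd'
  Position 5: 'a'
  Position 4: 'f'
  Position 3: 'p'
  Position 2: 'n'
  Position 1: 'a'
  Position 0: 'p'
Reversed: oijdafpnap

oijdafpnap


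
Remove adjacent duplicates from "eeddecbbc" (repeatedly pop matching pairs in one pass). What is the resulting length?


Input: eeddecbbc
Stack-based adjacent duplicate removal:
  Read 'e': push. Stack: e
  Read 'e': matches stack top 'e' => pop. Stack: (empty)
  Read 'd': push. Stack: d
  Read 'd': matches stack top 'd' => pop. Stack: (empty)
  Read 'e': push. Stack: e
  Read 'c': push. Stack: ec
  Read 'b': push. Stack: ecb
  Read 'b': matches stack top 'b' => pop. Stack: ec
  Read 'c': matches stack top 'c' => pop. Stack: e
Final stack: "e" (length 1)

1


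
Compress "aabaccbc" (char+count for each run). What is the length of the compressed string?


Input: aabaccbc
Runs:
  'a' x 2 => "a2"
  'b' x 1 => "b1"
  'a' x 1 => "a1"
  'c' x 2 => "c2"
  'b' x 1 => "b1"
  'c' x 1 => "c1"
Compressed: "a2b1a1c2b1c1"
Compressed length: 12

12


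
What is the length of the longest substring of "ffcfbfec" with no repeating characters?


Input: "ffcfbfec"
Sliding window (track last position of each char):
  Position 0 ('f'): window [0,0] length 1 -- new best
  Position 1 ('f'): repeat (last at 0), move window start to 1
  Position 1 ('f'): window [1,1] length 1
  Position 2 ('c'): window [1,2] length 2 -- new best
  Position 3 ('f'): repeat (last at 1), move window start to 2
  Position 3 ('f'): window [2,3] length 2
  Position 4 ('b'): window [2,4] length 3 -- new best
  Position 5 ('f'): repeat (last at 3), move window start to 4
  Position 5 ('f'): window [4,5] length 2
  Position 6 ('e'): window [4,6] length 3
  Position 7 ('c'): window [4,7] length 4 -- new best
Longest substring with no repeats: "bfec" with length 4

4


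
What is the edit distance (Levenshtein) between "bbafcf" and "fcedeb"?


Computing edit distance: "bbafcf" -> "fcedeb"
DP table:
           f    c    e    d    e    b
      0    1    2    3    4    5    6
  b   1    1    2    3    4    5    5
  b   2    2    2    3    4    5    5
  a   3    3    3    3    4    5    6
  f   4    3    4    4    4    5    6
  c   5    4    3    4    5    5    6
  f   6    5    4    4    5    6    6
Edit distance = dp[6][6] = 6

6


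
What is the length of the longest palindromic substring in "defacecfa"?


Input: "defacecfa"
Checking substrings for palindromes:
  [4:7] "cec" (len 3) => palindrome
Longest palindromic substring: "cec" with length 3

3


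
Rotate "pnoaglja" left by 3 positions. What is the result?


Input: "pnoaglja", rotate left by 3
First 3 characters: "pno"
Remaining characters: "aglja"
Concatenate remaining + first: "aglja" + "pno" = "agljapno"

agljapno


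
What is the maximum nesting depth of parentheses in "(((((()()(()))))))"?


Input: "(((((()()(()))))))"
Tracking depth:
  Position 0 '(': depth becomes 1
  Position 1 '(': depth becomes 2
  Position 2 '(': depth becomes 3
  Position 3 '(': depth becomes 4
  Position 4 '(': depth becomes 5
  Position 5 '(': depth becomes 6
  Position 6 ')': depth becomes 5
  Position 7 '(': depth becomes 6
  Position 8 ')': depth becomes 5
  Position 9 '(': depth becomes 6
  Position 10 '(': depth becomes 7
  Position 11 ')': depth becomes 6
  Position 12 ')': depth becomes 5
  Position 13 ')': depth becomes 4
  Position 14 ')': depth becomes 3
  Position 15 ')': depth becomes 2
  Position 16 ')': depth becomes 1
  Position 17 ')': depth becomes 0
Maximum depth reached: 7

7


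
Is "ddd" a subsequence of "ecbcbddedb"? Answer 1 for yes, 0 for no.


Check if "ddd" is a subsequence of "ecbcbddedb"
Greedy scan:
  Position 0 ('e'): no match needed
  Position 1 ('c'): no match needed
  Position 2 ('b'): no match needed
  Position 3 ('c'): no match needed
  Position 4 ('b'): no match needed
  Position 5 ('d'): matches sub[0] = 'd'
  Position 6 ('d'): matches sub[1] = 'd'
  Position 7 ('e'): no match needed
  Position 8 ('d'): matches sub[2] = 'd'
  Position 9 ('b'): no match needed
All 3 characters matched => is a subsequence

1


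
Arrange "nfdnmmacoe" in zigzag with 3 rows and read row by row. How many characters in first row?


Zigzag "nfdnmmacoe" into 3 rows:
Placing characters:
  'n' => row 0
  'f' => row 1
  'd' => row 2
  'n' => row 1
  'm' => row 0
  'm' => row 1
  'a' => row 2
  'c' => row 1
  'o' => row 0
  'e' => row 1
Rows:
  Row 0: "nmo"
  Row 1: "fnmce"
  Row 2: "da"
First row length: 3

3


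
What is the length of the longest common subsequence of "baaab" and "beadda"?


LCS of "baaab" and "beadda"
DP table:
           b    e    a    d    d    a
      0    0    0    0    0    0    0
  b   0    1    1    1    1    1    1
  a   0    1    1    2    2    2    2
  a   0    1    1    2    2    2    3
  a   0    1    1    2    2    2    3
  b   0    1    1    2    2    2    3
LCS length = dp[5][6] = 3

3


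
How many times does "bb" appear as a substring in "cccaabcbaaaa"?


Searching for "bb" in "cccaabcbaaaa"
Scanning each position:
  Position 0: "cc" => no
  Position 1: "cc" => no
  Position 2: "ca" => no
  Position 3: "aa" => no
  Position 4: "ab" => no
  Position 5: "bc" => no
  Position 6: "cb" => no
  Position 7: "ba" => no
  Position 8: "aa" => no
  Position 9: "aa" => no
  Position 10: "aa" => no
Total occurrences: 0

0


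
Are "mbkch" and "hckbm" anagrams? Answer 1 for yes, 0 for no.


Strings: "mbkch", "hckbm"
Sorted first:  bchkm
Sorted second: bchkm
Sorted forms match => anagrams

1


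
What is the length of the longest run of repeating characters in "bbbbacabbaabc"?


Input: "bbbbacabbaabc"
Scanning for longest run:
  Position 1 ('b'): continues run of 'b', length=2
  Position 2 ('b'): continues run of 'b', length=3
  Position 3 ('b'): continues run of 'b', length=4
  Position 4 ('a'): new char, reset run to 1
  Position 5 ('c'): new char, reset run to 1
  Position 6 ('a'): new char, reset run to 1
  Position 7 ('b'): new char, reset run to 1
  Position 8 ('b'): continues run of 'b', length=2
  Position 9 ('a'): new char, reset run to 1
  Position 10 ('a'): continues run of 'a', length=2
  Position 11 ('b'): new char, reset run to 1
  Position 12 ('c'): new char, reset run to 1
Longest run: 'b' with length 4

4


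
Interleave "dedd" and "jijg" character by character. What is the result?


Interleaving "dedd" and "jijg":
  Position 0: 'd' from first, 'j' from second => "dj"
  Position 1: 'e' from first, 'i' from second => "ei"
  Position 2: 'd' from first, 'j' from second => "dj"
  Position 3: 'd' from first, 'g' from second => "dg"
Result: djeidjdg

djeidjdg


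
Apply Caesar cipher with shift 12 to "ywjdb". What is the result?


Caesar cipher: shift "ywjdb" by 12
  'y' (pos 24) + 12 = pos 10 = 'k'
  'w' (pos 22) + 12 = pos 8 = 'i'
  'j' (pos 9) + 12 = pos 21 = 'v'
  'd' (pos 3) + 12 = pos 15 = 'p'
  'b' (pos 1) + 12 = pos 13 = 'n'
Result: kivpn

kivpn


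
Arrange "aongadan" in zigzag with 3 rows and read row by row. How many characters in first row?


Zigzag "aongadan" into 3 rows:
Placing characters:
  'a' => row 0
  'o' => row 1
  'n' => row 2
  'g' => row 1
  'a' => row 0
  'd' => row 1
  'a' => row 2
  'n' => row 1
Rows:
  Row 0: "aa"
  Row 1: "ogdn"
  Row 2: "na"
First row length: 2

2


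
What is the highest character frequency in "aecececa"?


Input: aecececa
Character counts:
  'a': 2
  'c': 3
  'e': 3
Maximum frequency: 3

3


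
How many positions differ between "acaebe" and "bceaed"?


Comparing "acaebe" and "bceaed" position by position:
  Position 0: 'a' vs 'b' => DIFFER
  Position 1: 'c' vs 'c' => same
  Position 2: 'a' vs 'e' => DIFFER
  Position 3: 'e' vs 'a' => DIFFER
  Position 4: 'b' vs 'e' => DIFFER
  Position 5: 'e' vs 'd' => DIFFER
Positions that differ: 5

5


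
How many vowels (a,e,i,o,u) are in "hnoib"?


Input: hnoib
Checking each character:
  'h' at position 0: consonant
  'n' at position 1: consonant
  'o' at position 2: vowel (running total: 1)
  'i' at position 3: vowel (running total: 2)
  'b' at position 4: consonant
Total vowels: 2

2


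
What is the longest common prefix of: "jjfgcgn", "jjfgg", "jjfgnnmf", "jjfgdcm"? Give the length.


Words: jjfgcgn, jjfgg, jjfgnnmf, jjfgdcm
  Position 0: all 'j' => match
  Position 1: all 'j' => match
  Position 2: all 'f' => match
  Position 3: all 'g' => match
  Position 4: ('c', 'g', 'n', 'd') => mismatch, stop
LCP = "jjfg" (length 4)

4


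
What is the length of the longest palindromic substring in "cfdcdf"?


Input: "cfdcdf"
Checking substrings for palindromes:
  [1:6] "fdcdf" (len 5) => palindrome
  [2:5] "dcd" (len 3) => palindrome
Longest palindromic substring: "fdcdf" with length 5

5


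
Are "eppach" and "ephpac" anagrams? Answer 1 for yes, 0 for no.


Strings: "eppach", "ephpac"
Sorted first:  acehpp
Sorted second: acehpp
Sorted forms match => anagrams

1


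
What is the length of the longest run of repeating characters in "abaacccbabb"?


Input: "abaacccbabb"
Scanning for longest run:
  Position 1 ('b'): new char, reset run to 1
  Position 2 ('a'): new char, reset run to 1
  Position 3 ('a'): continues run of 'a', length=2
  Position 4 ('c'): new char, reset run to 1
  Position 5 ('c'): continues run of 'c', length=2
  Position 6 ('c'): continues run of 'c', length=3
  Position 7 ('b'): new char, reset run to 1
  Position 8 ('a'): new char, reset run to 1
  Position 9 ('b'): new char, reset run to 1
  Position 10 ('b'): continues run of 'b', length=2
Longest run: 'c' with length 3

3


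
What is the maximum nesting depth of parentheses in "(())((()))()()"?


Input: "(())((()))()()"
Tracking depth:
  Position 0 '(': depth becomes 1
  Position 1 '(': depth becomes 2
  Position 2 ')': depth becomes 1
  Position 3 ')': depth becomes 0
  Position 4 '(': depth becomes 1
  Position 5 '(': depth becomes 2
  Position 6 '(': depth becomes 3
  Position 7 ')': depth becomes 2
  Position 8 ')': depth becomes 1
  Position 9 ')': depth becomes 0
  Position 10 '(': depth becomes 1
  Position 11 ')': depth becomes 0
  Position 12 '(': depth becomes 1
  Position 13 ')': depth becomes 0
Maximum depth reached: 3

3


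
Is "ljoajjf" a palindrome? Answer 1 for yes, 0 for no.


Input: ljoajjf
Reversed: fjjaojl
  Compare pos 0 ('l') with pos 6 ('f'): MISMATCH
  Compare pos 1 ('j') with pos 5 ('j'): match
  Compare pos 2 ('o') with pos 4 ('j'): MISMATCH
Result: not a palindrome

0


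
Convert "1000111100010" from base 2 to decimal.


Input: "1000111100010" in base 2
Positional expansion:
  Digit '1' (value 1) x 2^12 = 4096
  Digit '0' (value 0) x 2^11 = 0
  Digit '0' (value 0) x 2^10 = 0
  Digit '0' (value 0) x 2^9 = 0
  Digit '1' (value 1) x 2^8 = 256
  Digit '1' (value 1) x 2^7 = 128
  Digit '1' (value 1) x 2^6 = 64
  Digit '1' (value 1) x 2^5 = 32
  Digit '0' (value 0) x 2^4 = 0
  Digit '0' (value 0) x 2^3 = 0
  Digit '0' (value 0) x 2^2 = 0
  Digit '1' (value 1) x 2^1 = 2
  Digit '0' (value 0) x 2^0 = 0
Sum = 4578

4578


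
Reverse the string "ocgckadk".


Input: ocgckadk
Reading characters right to left:
  Position 7: 'k'
  Position 6: 'd'
  Position 5: 'a'
  Position 4: 'k'
  Position 3: 'c'
  Position 2: 'g'
  Position 1: 'c'
  Position 0: 'o'
Reversed: kdakcgco

kdakcgco


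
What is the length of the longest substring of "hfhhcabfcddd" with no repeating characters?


Input: "hfhhcabfcddd"
Sliding window (track last position of each char):
  Position 0 ('h'): window [0,0] length 1 -- new best
  Position 1 ('f'): window [0,1] length 2 -- new best
  Position 2 ('h'): repeat (last at 0), move window start to 1
  Position 2 ('h'): window [1,2] length 2
  Position 3 ('h'): repeat (last at 2), move window start to 3
  Position 3 ('h'): window [3,3] length 1
  Position 4 ('c'): window [3,4] length 2
  Position 5 ('a'): window [3,5] length 3 -- new best
  Position 6 ('b'): window [3,6] length 4 -- new best
  Position 7 ('f'): window [3,7] length 5 -- new best
  Position 8 ('c'): repeat (last at 4), move window start to 5
  Position 8 ('c'): window [5,8] length 4
  Position 9 ('d'): window [5,9] length 5
  Position 10 ('d'): repeat (last at 9), move window start to 10
  Position 10 ('d'): window [10,10] length 1
  Position 11 ('d'): repeat (last at 10), move window start to 11
  Position 11 ('d'): window [11,11] length 1
Longest substring with no repeats: "hcabf" with length 5

5


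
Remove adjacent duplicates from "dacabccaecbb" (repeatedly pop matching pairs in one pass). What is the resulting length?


Input: dacabccaecbb
Stack-based adjacent duplicate removal:
  Read 'd': push. Stack: d
  Read 'a': push. Stack: da
  Read 'c': push. Stack: dac
  Read 'a': push. Stack: daca
  Read 'b': push. Stack: dacab
  Read 'c': push. Stack: dacabc
  Read 'c': matches stack top 'c' => pop. Stack: dacab
  Read 'a': push. Stack: dacaba
  Read 'e': push. Stack: dacabae
  Read 'c': push. Stack: dacabaec
  Read 'b': push. Stack: dacabaecb
  Read 'b': matches stack top 'b' => pop. Stack: dacabaec
Final stack: "dacabaec" (length 8)

8


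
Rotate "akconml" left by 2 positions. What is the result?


Input: "akconml", rotate left by 2
First 2 characters: "ak"
Remaining characters: "conml"
Concatenate remaining + first: "conml" + "ak" = "conmlak"

conmlak


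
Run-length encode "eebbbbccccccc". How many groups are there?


Input: eebbbbccccccc
Scanning for consecutive runs:
  Group 1: 'e' x 2 (positions 0-1)
  Group 2: 'b' x 4 (positions 2-5)
  Group 3: 'c' x 7 (positions 6-12)
Total groups: 3

3


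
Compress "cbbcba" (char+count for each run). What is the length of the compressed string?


Input: cbbcba
Runs:
  'c' x 1 => "c1"
  'b' x 2 => "b2"
  'c' x 1 => "c1"
  'b' x 1 => "b1"
  'a' x 1 => "a1"
Compressed: "c1b2c1b1a1"
Compressed length: 10

10


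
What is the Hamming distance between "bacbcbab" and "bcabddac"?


Comparing "bacbcbab" and "bcabddac" position by position:
  Position 0: 'b' vs 'b' => same
  Position 1: 'a' vs 'c' => differ
  Position 2: 'c' vs 'a' => differ
  Position 3: 'b' vs 'b' => same
  Position 4: 'c' vs 'd' => differ
  Position 5: 'b' vs 'd' => differ
  Position 6: 'a' vs 'a' => same
  Position 7: 'b' vs 'c' => differ
Total differences (Hamming distance): 5

5


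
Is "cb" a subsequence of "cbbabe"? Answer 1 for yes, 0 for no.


Check if "cb" is a subsequence of "cbbabe"
Greedy scan:
  Position 0 ('c'): matches sub[0] = 'c'
  Position 1 ('b'): matches sub[1] = 'b'
  Position 2 ('b'): no match needed
  Position 3 ('a'): no match needed
  Position 4 ('b'): no match needed
  Position 5 ('e'): no match needed
All 2 characters matched => is a subsequence

1


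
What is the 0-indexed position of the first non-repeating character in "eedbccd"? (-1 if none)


Input: eedbccd
Character frequencies:
  'b': 1
  'c': 2
  'd': 2
  'e': 2
Scanning left to right for freq == 1:
  Position 0 ('e'): freq=2, skip
  Position 1 ('e'): freq=2, skip
  Position 2 ('d'): freq=2, skip
  Position 3 ('b'): unique! => answer = 3

3


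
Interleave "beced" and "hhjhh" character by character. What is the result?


Interleaving "beced" and "hhjhh":
  Position 0: 'b' from first, 'h' from second => "bh"
  Position 1: 'e' from first, 'h' from second => "eh"
  Position 2: 'c' from first, 'j' from second => "cj"
  Position 3: 'e' from first, 'h' from second => "eh"
  Position 4: 'd' from first, 'h' from second => "dh"
Result: bhehcjehdh

bhehcjehdh


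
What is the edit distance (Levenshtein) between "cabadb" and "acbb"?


Computing edit distance: "cabadb" -> "acbb"
DP table:
           a    c    b    b
      0    1    2    3    4
  c   1    1    1    2    3
  a   2    1    2    2    3
  b   3    2    2    2    2
  a   4    3    3    3    3
  d   5    4    4    4    4
  b   6    5    5    4    4
Edit distance = dp[6][4] = 4

4


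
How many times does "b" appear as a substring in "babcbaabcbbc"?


Searching for "b" in "babcbaabcbbc"
Scanning each position:
  Position 0: "b" => MATCH
  Position 1: "a" => no
  Position 2: "b" => MATCH
  Position 3: "c" => no
  Position 4: "b" => MATCH
  Position 5: "a" => no
  Position 6: "a" => no
  Position 7: "b" => MATCH
  Position 8: "c" => no
  Position 9: "b" => MATCH
  Position 10: "b" => MATCH
  Position 11: "c" => no
Total occurrences: 6

6


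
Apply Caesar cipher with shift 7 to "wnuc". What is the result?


Caesar cipher: shift "wnuc" by 7
  'w' (pos 22) + 7 = pos 3 = 'd'
  'n' (pos 13) + 7 = pos 20 = 'u'
  'u' (pos 20) + 7 = pos 1 = 'b'
  'c' (pos 2) + 7 = pos 9 = 'j'
Result: dubj

dubj


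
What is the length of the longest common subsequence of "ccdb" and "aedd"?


LCS of "ccdb" and "aedd"
DP table:
           a    e    d    d
      0    0    0    0    0
  c   0    0    0    0    0
  c   0    0    0    0    0
  d   0    0    0    1    1
  b   0    0    0    1    1
LCS length = dp[4][4] = 1

1


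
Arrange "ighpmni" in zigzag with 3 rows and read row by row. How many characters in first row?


Zigzag "ighpmni" into 3 rows:
Placing characters:
  'i' => row 0
  'g' => row 1
  'h' => row 2
  'p' => row 1
  'm' => row 0
  'n' => row 1
  'i' => row 2
Rows:
  Row 0: "im"
  Row 1: "gpn"
  Row 2: "hi"
First row length: 2

2


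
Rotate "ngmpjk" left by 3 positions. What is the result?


Input: "ngmpjk", rotate left by 3
First 3 characters: "ngm"
Remaining characters: "pjk"
Concatenate remaining + first: "pjk" + "ngm" = "pjkngm"

pjkngm


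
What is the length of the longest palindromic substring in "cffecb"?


Input: "cffecb"
Checking substrings for palindromes:
  [1:3] "ff" (len 2) => palindrome
Longest palindromic substring: "ff" with length 2

2


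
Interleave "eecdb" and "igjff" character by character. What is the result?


Interleaving "eecdb" and "igjff":
  Position 0: 'e' from first, 'i' from second => "ei"
  Position 1: 'e' from first, 'g' from second => "eg"
  Position 2: 'c' from first, 'j' from second => "cj"
  Position 3: 'd' from first, 'f' from second => "df"
  Position 4: 'b' from first, 'f' from second => "bf"
Result: eiegcjdfbf

eiegcjdfbf


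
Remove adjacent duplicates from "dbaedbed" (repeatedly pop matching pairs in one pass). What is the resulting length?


Input: dbaedbed
Stack-based adjacent duplicate removal:
  Read 'd': push. Stack: d
  Read 'b': push. Stack: db
  Read 'a': push. Stack: dba
  Read 'e': push. Stack: dbae
  Read 'd': push. Stack: dbaed
  Read 'b': push. Stack: dbaedb
  Read 'e': push. Stack: dbaedbe
  Read 'd': push. Stack: dbaedbed
Final stack: "dbaedbed" (length 8)

8


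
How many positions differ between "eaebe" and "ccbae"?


Comparing "eaebe" and "ccbae" position by position:
  Position 0: 'e' vs 'c' => DIFFER
  Position 1: 'a' vs 'c' => DIFFER
  Position 2: 'e' vs 'b' => DIFFER
  Position 3: 'b' vs 'a' => DIFFER
  Position 4: 'e' vs 'e' => same
Positions that differ: 4

4


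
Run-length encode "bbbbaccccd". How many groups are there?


Input: bbbbaccccd
Scanning for consecutive runs:
  Group 1: 'b' x 4 (positions 0-3)
  Group 2: 'a' x 1 (positions 4-4)
  Group 3: 'c' x 4 (positions 5-8)
  Group 4: 'd' x 1 (positions 9-9)
Total groups: 4

4


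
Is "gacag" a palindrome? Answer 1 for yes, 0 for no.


Input: gacag
Reversed: gacag
  Compare pos 0 ('g') with pos 4 ('g'): match
  Compare pos 1 ('a') with pos 3 ('a'): match
Result: palindrome

1


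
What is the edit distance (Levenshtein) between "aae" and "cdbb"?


Computing edit distance: "aae" -> "cdbb"
DP table:
           c    d    b    b
      0    1    2    3    4
  a   1    1    2    3    4
  a   2    2    2    3    4
  e   3    3    3    3    4
Edit distance = dp[3][4] = 4

4


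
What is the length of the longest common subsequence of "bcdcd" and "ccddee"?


LCS of "bcdcd" and "ccddee"
DP table:
           c    c    d    d    e    e
      0    0    0    0    0    0    0
  b   0    0    0    0    0    0    0
  c   0    1    1    1    1    1    1
  d   0    1    1    2    2    2    2
  c   0    1    2    2    2    2    2
  d   0    1    2    3    3    3    3
LCS length = dp[5][6] = 3

3


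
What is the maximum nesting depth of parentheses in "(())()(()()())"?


Input: "(())()(()()())"
Tracking depth:
  Position 0 '(': depth becomes 1
  Position 1 '(': depth becomes 2
  Position 2 ')': depth becomes 1
  Position 3 ')': depth becomes 0
  Position 4 '(': depth becomes 1
  Position 5 ')': depth becomes 0
  Position 6 '(': depth becomes 1
  Position 7 '(': depth becomes 2
  Position 8 ')': depth becomes 1
  Position 9 '(': depth becomes 2
  Position 10 ')': depth becomes 1
  Position 11 '(': depth becomes 2
  Position 12 ')': depth becomes 1
  Position 13 ')': depth becomes 0
Maximum depth reached: 2

2


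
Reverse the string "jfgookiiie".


Input: jfgookiiie
Reading characters right to left:
  Position 9: 'e'
  Position 8: 'i'
  Position 7: 'i'
  Position 6: 'i'
  Position 5: 'k'
  Position 4: 'o'
  Position 3: 'o'
  Position 2: 'g'
  Position 1: 'f'
  Position 0: 'j'
Reversed: eiiikoogfj

eiiikoogfj


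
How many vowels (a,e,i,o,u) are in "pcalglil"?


Input: pcalglil
Checking each character:
  'p' at position 0: consonant
  'c' at position 1: consonant
  'a' at position 2: vowel (running total: 1)
  'l' at position 3: consonant
  'g' at position 4: consonant
  'l' at position 5: consonant
  'i' at position 6: vowel (running total: 2)
  'l' at position 7: consonant
Total vowels: 2

2


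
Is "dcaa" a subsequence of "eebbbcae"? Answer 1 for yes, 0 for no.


Check if "dcaa" is a subsequence of "eebbbcae"
Greedy scan:
  Position 0 ('e'): no match needed
  Position 1 ('e'): no match needed
  Position 2 ('b'): no match needed
  Position 3 ('b'): no match needed
  Position 4 ('b'): no match needed
  Position 5 ('c'): no match needed
  Position 6 ('a'): no match needed
  Position 7 ('e'): no match needed
Only matched 0/4 characters => not a subsequence

0


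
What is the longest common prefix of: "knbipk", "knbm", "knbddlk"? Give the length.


Words: knbipk, knbm, knbddlk
  Position 0: all 'k' => match
  Position 1: all 'n' => match
  Position 2: all 'b' => match
  Position 3: ('i', 'm', 'd') => mismatch, stop
LCP = "knb" (length 3)

3


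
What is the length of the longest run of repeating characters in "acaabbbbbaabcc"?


Input: "acaabbbbbaabcc"
Scanning for longest run:
  Position 1 ('c'): new char, reset run to 1
  Position 2 ('a'): new char, reset run to 1
  Position 3 ('a'): continues run of 'a', length=2
  Position 4 ('b'): new char, reset run to 1
  Position 5 ('b'): continues run of 'b', length=2
  Position 6 ('b'): continues run of 'b', length=3
  Position 7 ('b'): continues run of 'b', length=4
  Position 8 ('b'): continues run of 'b', length=5
  Position 9 ('a'): new char, reset run to 1
  Position 10 ('a'): continues run of 'a', length=2
  Position 11 ('b'): new char, reset run to 1
  Position 12 ('c'): new char, reset run to 1
  Position 13 ('c'): continues run of 'c', length=2
Longest run: 'b' with length 5

5


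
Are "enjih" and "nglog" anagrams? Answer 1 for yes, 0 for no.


Strings: "enjih", "nglog"
Sorted first:  ehijn
Sorted second: gglno
Differ at position 0: 'e' vs 'g' => not anagrams

0


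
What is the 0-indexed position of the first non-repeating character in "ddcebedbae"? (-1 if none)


Input: ddcebedbae
Character frequencies:
  'a': 1
  'b': 2
  'c': 1
  'd': 3
  'e': 3
Scanning left to right for freq == 1:
  Position 0 ('d'): freq=3, skip
  Position 1 ('d'): freq=3, skip
  Position 2 ('c'): unique! => answer = 2

2


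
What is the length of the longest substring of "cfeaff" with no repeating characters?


Input: "cfeaff"
Sliding window (track last position of each char):
  Position 0 ('c'): window [0,0] length 1 -- new best
  Position 1 ('f'): window [0,1] length 2 -- new best
  Position 2 ('e'): window [0,2] length 3 -- new best
  Position 3 ('a'): window [0,3] length 4 -- new best
  Position 4 ('f'): repeat (last at 1), move window start to 2
  Position 4 ('f'): window [2,4] length 3
  Position 5 ('f'): repeat (last at 4), move window start to 5
  Position 5 ('f'): window [5,5] length 1
Longest substring with no repeats: "cfea" with length 4

4


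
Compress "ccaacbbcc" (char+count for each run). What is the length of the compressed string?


Input: ccaacbbcc
Runs:
  'c' x 2 => "c2"
  'a' x 2 => "a2"
  'c' x 1 => "c1"
  'b' x 2 => "b2"
  'c' x 2 => "c2"
Compressed: "c2a2c1b2c2"
Compressed length: 10

10


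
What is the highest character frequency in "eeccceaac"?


Input: eeccceaac
Character counts:
  'a': 2
  'c': 4
  'e': 3
Maximum frequency: 4

4


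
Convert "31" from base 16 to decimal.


Input: "31" in base 16
Positional expansion:
  Digit '3' (value 3) x 16^1 = 48
  Digit '1' (value 1) x 16^0 = 1
Sum = 49

49


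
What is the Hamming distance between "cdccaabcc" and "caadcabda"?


Comparing "cdccaabcc" and "caadcabda" position by position:
  Position 0: 'c' vs 'c' => same
  Position 1: 'd' vs 'a' => differ
  Position 2: 'c' vs 'a' => differ
  Position 3: 'c' vs 'd' => differ
  Position 4: 'a' vs 'c' => differ
  Position 5: 'a' vs 'a' => same
  Position 6: 'b' vs 'b' => same
  Position 7: 'c' vs 'd' => differ
  Position 8: 'c' vs 'a' => differ
Total differences (Hamming distance): 6

6


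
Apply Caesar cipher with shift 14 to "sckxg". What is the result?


Caesar cipher: shift "sckxg" by 14
  's' (pos 18) + 14 = pos 6 = 'g'
  'c' (pos 2) + 14 = pos 16 = 'q'
  'k' (pos 10) + 14 = pos 24 = 'y'
  'x' (pos 23) + 14 = pos 11 = 'l'
  'g' (pos 6) + 14 = pos 20 = 'u'
Result: gqylu

gqylu


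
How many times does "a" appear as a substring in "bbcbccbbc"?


Searching for "a" in "bbcbccbbc"
Scanning each position:
  Position 0: "b" => no
  Position 1: "b" => no
  Position 2: "c" => no
  Position 3: "b" => no
  Position 4: "c" => no
  Position 5: "c" => no
  Position 6: "b" => no
  Position 7: "b" => no
  Position 8: "c" => no
Total occurrences: 0

0


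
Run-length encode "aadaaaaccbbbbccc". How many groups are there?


Input: aadaaaaccbbbbccc
Scanning for consecutive runs:
  Group 1: 'a' x 2 (positions 0-1)
  Group 2: 'd' x 1 (positions 2-2)
  Group 3: 'a' x 4 (positions 3-6)
  Group 4: 'c' x 2 (positions 7-8)
  Group 5: 'b' x 4 (positions 9-12)
  Group 6: 'c' x 3 (positions 13-15)
Total groups: 6

6


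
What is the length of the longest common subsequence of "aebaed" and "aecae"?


LCS of "aebaed" and "aecae"
DP table:
           a    e    c    a    e
      0    0    0    0    0    0
  a   0    1    1    1    1    1
  e   0    1    2    2    2    2
  b   0    1    2    2    2    2
  a   0    1    2    2    3    3
  e   0    1    2    2    3    4
  d   0    1    2    2    3    4
LCS length = dp[6][5] = 4

4


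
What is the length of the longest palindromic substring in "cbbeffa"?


Input: "cbbeffa"
Checking substrings for palindromes:
  [1:3] "bb" (len 2) => palindrome
  [4:6] "ff" (len 2) => palindrome
Longest palindromic substring: "bb" with length 2

2


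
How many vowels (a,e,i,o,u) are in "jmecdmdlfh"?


Input: jmecdmdlfh
Checking each character:
  'j' at position 0: consonant
  'm' at position 1: consonant
  'e' at position 2: vowel (running total: 1)
  'c' at position 3: consonant
  'd' at position 4: consonant
  'm' at position 5: consonant
  'd' at position 6: consonant
  'l' at position 7: consonant
  'f' at position 8: consonant
  'h' at position 9: consonant
Total vowels: 1

1


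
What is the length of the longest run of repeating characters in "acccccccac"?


Input: "acccccccac"
Scanning for longest run:
  Position 1 ('c'): new char, reset run to 1
  Position 2 ('c'): continues run of 'c', length=2
  Position 3 ('c'): continues run of 'c', length=3
  Position 4 ('c'): continues run of 'c', length=4
  Position 5 ('c'): continues run of 'c', length=5
  Position 6 ('c'): continues run of 'c', length=6
  Position 7 ('c'): continues run of 'c', length=7
  Position 8 ('a'): new char, reset run to 1
  Position 9 ('c'): new char, reset run to 1
Longest run: 'c' with length 7

7


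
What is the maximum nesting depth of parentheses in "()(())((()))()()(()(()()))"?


Input: "()(())((()))()()(()(()()))"
Tracking depth:
  Position 0 '(': depth becomes 1
  Position 1 ')': depth becomes 0
  Position 2 '(': depth becomes 1
  Position 3 '(': depth becomes 2
  Position 4 ')': depth becomes 1
  Position 5 ')': depth becomes 0
  Position 6 '(': depth becomes 1
  Position 7 '(': depth becomes 2
  Position 8 '(': depth becomes 3
  Position 9 ')': depth becomes 2
  Position 10 ')': depth becomes 1
  Position 11 ')': depth becomes 0
  Position 12 '(': depth becomes 1
  Position 13 ')': depth becomes 0
  Position 14 '(': depth becomes 1
  Position 15 ')': depth becomes 0
  Position 16 '(': depth becomes 1
  Position 17 '(': depth becomes 2
  Position 18 ')': depth becomes 1
  Position 19 '(': depth becomes 2
  Position 20 '(': depth becomes 3
  Position 21 ')': depth becomes 2
  Position 22 '(': depth becomes 3
  Position 23 ')': depth becomes 2
  Position 24 ')': depth becomes 1
  Position 25 ')': depth becomes 0
Maximum depth reached: 3

3


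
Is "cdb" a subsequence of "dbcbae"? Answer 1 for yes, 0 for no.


Check if "cdb" is a subsequence of "dbcbae"
Greedy scan:
  Position 0 ('d'): no match needed
  Position 1 ('b'): no match needed
  Position 2 ('c'): matches sub[0] = 'c'
  Position 3 ('b'): no match needed
  Position 4 ('a'): no match needed
  Position 5 ('e'): no match needed
Only matched 1/3 characters => not a subsequence

0


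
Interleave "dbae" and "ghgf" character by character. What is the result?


Interleaving "dbae" and "ghgf":
  Position 0: 'd' from first, 'g' from second => "dg"
  Position 1: 'b' from first, 'h' from second => "bh"
  Position 2: 'a' from first, 'g' from second => "ag"
  Position 3: 'e' from first, 'f' from second => "ef"
Result: dgbhagef

dgbhagef


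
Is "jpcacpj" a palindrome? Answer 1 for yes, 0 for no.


Input: jpcacpj
Reversed: jpcacpj
  Compare pos 0 ('j') with pos 6 ('j'): match
  Compare pos 1 ('p') with pos 5 ('p'): match
  Compare pos 2 ('c') with pos 4 ('c'): match
Result: palindrome

1


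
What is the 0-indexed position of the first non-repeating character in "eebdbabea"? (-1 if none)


Input: eebdbabea
Character frequencies:
  'a': 2
  'b': 3
  'd': 1
  'e': 3
Scanning left to right for freq == 1:
  Position 0 ('e'): freq=3, skip
  Position 1 ('e'): freq=3, skip
  Position 2 ('b'): freq=3, skip
  Position 3 ('d'): unique! => answer = 3

3


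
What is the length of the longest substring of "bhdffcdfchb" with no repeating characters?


Input: "bhdffcdfchb"
Sliding window (track last position of each char):
  Position 0 ('b'): window [0,0] length 1 -- new best
  Position 1 ('h'): window [0,1] length 2 -- new best
  Position 2 ('d'): window [0,2] length 3 -- new best
  Position 3 ('f'): window [0,3] length 4 -- new best
  Position 4 ('f'): repeat (last at 3), move window start to 4
  Position 4 ('f'): window [4,4] length 1
  Position 5 ('c'): window [4,5] length 2
  Position 6 ('d'): window [4,6] length 3
  Position 7 ('f'): repeat (last at 4), move window start to 5
  Position 7 ('f'): window [5,7] length 3
  Position 8 ('c'): repeat (last at 5), move window start to 6
  Position 8 ('c'): window [6,8] length 3
  Position 9 ('h'): window [6,9] length 4
  Position 10 ('b'): window [6,10] length 5 -- new best
Longest substring with no repeats: "dfchb" with length 5

5


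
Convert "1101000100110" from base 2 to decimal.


Input: "1101000100110" in base 2
Positional expansion:
  Digit '1' (value 1) x 2^12 = 4096
  Digit '1' (value 1) x 2^11 = 2048
  Digit '0' (value 0) x 2^10 = 0
  Digit '1' (value 1) x 2^9 = 512
  Digit '0' (value 0) x 2^8 = 0
  Digit '0' (value 0) x 2^7 = 0
  Digit '0' (value 0) x 2^6 = 0
  Digit '1' (value 1) x 2^5 = 32
  Digit '0' (value 0) x 2^4 = 0
  Digit '0' (value 0) x 2^3 = 0
  Digit '1' (value 1) x 2^2 = 4
  Digit '1' (value 1) x 2^1 = 2
  Digit '0' (value 0) x 2^0 = 0
Sum = 6694

6694


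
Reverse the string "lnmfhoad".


Input: lnmfhoad
Reading characters right to left:
  Position 7: 'd'
  Position 6: 'a'
  Position 5: 'o'
  Position 4: 'h'
  Position 3: 'f'
  Position 2: 'm'
  Position 1: 'n'
  Position 0: 'l'
Reversed: daohfmnl

daohfmnl


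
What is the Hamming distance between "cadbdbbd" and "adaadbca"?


Comparing "cadbdbbd" and "adaadbca" position by position:
  Position 0: 'c' vs 'a' => differ
  Position 1: 'a' vs 'd' => differ
  Position 2: 'd' vs 'a' => differ
  Position 3: 'b' vs 'a' => differ
  Position 4: 'd' vs 'd' => same
  Position 5: 'b' vs 'b' => same
  Position 6: 'b' vs 'c' => differ
  Position 7: 'd' vs 'a' => differ
Total differences (Hamming distance): 6

6


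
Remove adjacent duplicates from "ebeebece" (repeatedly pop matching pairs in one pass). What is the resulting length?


Input: ebeebece
Stack-based adjacent duplicate removal:
  Read 'e': push. Stack: e
  Read 'b': push. Stack: eb
  Read 'e': push. Stack: ebe
  Read 'e': matches stack top 'e' => pop. Stack: eb
  Read 'b': matches stack top 'b' => pop. Stack: e
  Read 'e': matches stack top 'e' => pop. Stack: (empty)
  Read 'c': push. Stack: c
  Read 'e': push. Stack: ce
Final stack: "ce" (length 2)

2


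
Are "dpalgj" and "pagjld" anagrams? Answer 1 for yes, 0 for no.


Strings: "dpalgj", "pagjld"
Sorted first:  adgjlp
Sorted second: adgjlp
Sorted forms match => anagrams

1


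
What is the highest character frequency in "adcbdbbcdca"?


Input: adcbdbbcdca
Character counts:
  'a': 2
  'b': 3
  'c': 3
  'd': 3
Maximum frequency: 3

3


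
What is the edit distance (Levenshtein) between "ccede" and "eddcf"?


Computing edit distance: "ccede" -> "eddcf"
DP table:
           e    d    d    c    f
      0    1    2    3    4    5
  c   1    1    2    3    3    4
  c   2    2    2    3    3    4
  e   3    2    3    3    4    4
  d   4    3    2    3    4    5
  e   5    4    3    3    4    5
Edit distance = dp[5][5] = 5

5


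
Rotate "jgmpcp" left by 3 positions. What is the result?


Input: "jgmpcp", rotate left by 3
First 3 characters: "jgm"
Remaining characters: "pcp"
Concatenate remaining + first: "pcp" + "jgm" = "pcpjgm"

pcpjgm


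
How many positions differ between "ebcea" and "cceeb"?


Comparing "ebcea" and "cceeb" position by position:
  Position 0: 'e' vs 'c' => DIFFER
  Position 1: 'b' vs 'c' => DIFFER
  Position 2: 'c' vs 'e' => DIFFER
  Position 3: 'e' vs 'e' => same
  Position 4: 'a' vs 'b' => DIFFER
Positions that differ: 4

4


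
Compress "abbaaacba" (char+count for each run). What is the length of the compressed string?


Input: abbaaacba
Runs:
  'a' x 1 => "a1"
  'b' x 2 => "b2"
  'a' x 3 => "a3"
  'c' x 1 => "c1"
  'b' x 1 => "b1"
  'a' x 1 => "a1"
Compressed: "a1b2a3c1b1a1"
Compressed length: 12

12


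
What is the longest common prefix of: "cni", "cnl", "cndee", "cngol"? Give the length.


Words: cni, cnl, cndee, cngol
  Position 0: all 'c' => match
  Position 1: all 'n' => match
  Position 2: ('i', 'l', 'd', 'g') => mismatch, stop
LCP = "cn" (length 2)

2


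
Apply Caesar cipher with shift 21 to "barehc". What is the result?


Caesar cipher: shift "barehc" by 21
  'b' (pos 1) + 21 = pos 22 = 'w'
  'a' (pos 0) + 21 = pos 21 = 'v'
  'r' (pos 17) + 21 = pos 12 = 'm'
  'e' (pos 4) + 21 = pos 25 = 'z'
  'h' (pos 7) + 21 = pos 2 = 'c'
  'c' (pos 2) + 21 = pos 23 = 'x'
Result: wvmzcx

wvmzcx


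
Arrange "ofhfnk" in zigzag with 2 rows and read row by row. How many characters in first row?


Zigzag "ofhfnk" into 2 rows:
Placing characters:
  'o' => row 0
  'f' => row 1
  'h' => row 0
  'f' => row 1
  'n' => row 0
  'k' => row 1
Rows:
  Row 0: "ohn"
  Row 1: "ffk"
First row length: 3

3


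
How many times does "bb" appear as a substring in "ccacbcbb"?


Searching for "bb" in "ccacbcbb"
Scanning each position:
  Position 0: "cc" => no
  Position 1: "ca" => no
  Position 2: "ac" => no
  Position 3: "cb" => no
  Position 4: "bc" => no
  Position 5: "cb" => no
  Position 6: "bb" => MATCH
Total occurrences: 1

1


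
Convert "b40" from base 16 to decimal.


Input: "b40" in base 16
Positional expansion:
  Digit 'b' (value 11) x 16^2 = 2816
  Digit '4' (value 4) x 16^1 = 64
  Digit '0' (value 0) x 16^0 = 0
Sum = 2880

2880


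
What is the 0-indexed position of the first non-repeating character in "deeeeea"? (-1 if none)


Input: deeeeea
Character frequencies:
  'a': 1
  'd': 1
  'e': 5
Scanning left to right for freq == 1:
  Position 0 ('d'): unique! => answer = 0

0


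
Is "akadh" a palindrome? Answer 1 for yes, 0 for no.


Input: akadh
Reversed: hdaka
  Compare pos 0 ('a') with pos 4 ('h'): MISMATCH
  Compare pos 1 ('k') with pos 3 ('d'): MISMATCH
Result: not a palindrome

0
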